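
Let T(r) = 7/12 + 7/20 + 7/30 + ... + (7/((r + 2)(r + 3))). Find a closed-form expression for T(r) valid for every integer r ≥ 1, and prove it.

We claim T(r) = 7r/(3(r + 3)) for all r ≥ 1.
Base step (r = 1): T(1) = 7/12, and the closed form gives 7/12. They agree.
For the inductive step, assume it holds for an arbitrary k ≥ 1, so T(k) = 7k/(3(k + 3)).
Then T(k+1) = T(k) + (7/((k + 3)(k + 4))) = (7k/(3(k + 3))) + (7/((k + 3)(k + 4))).
Simplifying, T(k+1) = 7(k + 1)/(3(k + 4)) = 7(k+1)/(3((k+1) + 3)),
which is the closed form with r = k+1.
Hence, by induction on r, the claim holds for every r ≥ 1.

T(r) = 7r/(3(r + 3))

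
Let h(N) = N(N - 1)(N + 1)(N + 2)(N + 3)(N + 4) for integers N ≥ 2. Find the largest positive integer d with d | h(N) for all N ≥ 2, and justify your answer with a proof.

Computing the first values: h(2) = 720 and h(3) = 5040; gcd(720, 5040) = 720, so d ≤ 720.
We prove 720 | N(N - 1)(N + 1)(N + 2)(N + 3)(N + 4) for all N ≥ 2 by induction on N.
Base step (N = 2): h(2) = 720 = 720·(1), so 720 | h(2).
Inductive step: assume the claim holds for N = k, i.e. 720 | h(k). Then
h(k+1) − h(k) = k·(k+1)·(k+2)·(k+3)·(k+4)·(k+5) − (k-1)·k·(k+1)·(k+2)·(k+3)·(k+4) = k·(k+1)·(k+2)·(k+3)·(k+4)·[(k+5) − (k-1)] = 6·k·(k+1)·(k+2)·(k+3)·(k+4). The product of 5 consecutive integers is divisible by (5)! = 120, so h(k+1) − h(k) is divisible by 6·120 = 720. By the inductive hypothesis 720 | h(k), hence 720 | h(k+1).
This completes the induction.
Therefore the largest such d is 720.

d = 720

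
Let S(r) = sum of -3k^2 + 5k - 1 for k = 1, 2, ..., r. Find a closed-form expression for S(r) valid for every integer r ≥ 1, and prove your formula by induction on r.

We claim S(r) = -r(r^2 - r - 1) for all r ≥ 1.
For the base case r = 1: S(1) = 1, and the closed form gives 1. They agree.
Inductive step: assume the claim holds for r = k, so S(k) = k(-k^2 + k + 1).
Then S(k+1) = S(k) + (-3k^2 - k + 1) = (k(-k^2 + k + 1)) + (-3k^2 - k + 1).
Simplifying, S(k+1) = -(k + 1)(k^2 + k - 1) = -(k+1)((k+1)^2 - (k+1) - 1),
which is the closed form with r = k+1.
By induction, the statement is established for all r ≥ 1.

S(r) = -r(r^2 - r - 1)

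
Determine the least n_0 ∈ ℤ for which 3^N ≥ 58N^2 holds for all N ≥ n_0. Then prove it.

n_0 = 8

At N = 7: 2187 < 2842, so the inequality fails and n_0 ≥ 8. We prove 3^N ≥ 58N^2 for all N ≥ 8.
For the base case N = 8: 3^N = 6561 and 58N^2 = 3712, so 6561 ≥ 3712.
Inductive step: assume the claim holds for N = j, so 3^j ≥ 58j^2.
Then 3^(j + 1) = 3·(3^j) ≥ 3·(58j^2).
Also, for j ≥ 8 we have 3·(58j^2) ≥ 58(j+1)^2, since 3 ≥ (1 + 1/j)^2 for all j ≥ 8.
Combining, 3^(j + 1) ≥ 58(j+1)^2.
This completes the induction.
Hence the smallest such n_0 is 8.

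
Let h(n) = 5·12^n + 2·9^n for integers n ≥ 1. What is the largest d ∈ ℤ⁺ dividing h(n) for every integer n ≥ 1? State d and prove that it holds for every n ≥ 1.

Computing the first values: h(1) = 78 and h(2) = 882; gcd(78, 882) = 6, so d ≤ 6.
We prove 6 | 5·12^n + 2·9^n for all n ≥ 1 by induction on n.
Base case (n = 1): h(1) = 78 = 6·(13), so 6 | h(1).
Inductive step: suppose the statement holds for some p ≥ 1, i.e. 6 | h(p). Then
h(p+1) − 12·h(p) = (5·12^(p+1) + 2·9^(p+1)) − 12·(5·12^p + 2·9^p) = (2)·9^p·(9 − 12) = (-6)·9^p. Since 6 | h(p) by the inductive hypothesis, 6 | 12·h(p); and 6 | -6 since -6 = 6·-1. Therefore 6 | h(p+1).
Hence, by induction on n, the claim holds for every n ≥ 1.
Therefore the largest such d is 6.

d = 6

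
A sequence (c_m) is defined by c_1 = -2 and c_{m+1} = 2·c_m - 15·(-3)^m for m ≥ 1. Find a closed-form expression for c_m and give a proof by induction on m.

Computing the first terms: c_1 = -2, c_2 = 41, c_3 = -53. This suggests c_m = -(-3)^(m + 1) + 7·2^(m - 1).
Base case (m = 1): the formula gives -2 = -2 = c_1.
Inductive step: assume the claim holds for m = r, so c_r = -(-3)^(r + 1) + 7·2^(r - 1).
Then c_{r+1} = 2·c_r - 15·(-3)^r = 2·(-(-3)^(r + 1) + 7·2^(r - 1)) - 15·(-3)^r = -(-3)^(r + 2) + 7·2^r = -(-3)^((r+1) + 1) + 7·2^((r+1) - 1),
which is the claimed formula at m = r+1.
This completes the induction.

c_m = -(-3)^(m + 1) + 7·2^(m - 1)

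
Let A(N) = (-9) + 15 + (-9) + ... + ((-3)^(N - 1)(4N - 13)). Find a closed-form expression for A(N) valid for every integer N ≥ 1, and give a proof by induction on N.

A(N) = (-3)^N(-N + 3) - 3

We claim A(N) = (-3)^N(-N + 3) - 3 for all N ≥ 1.
For the base case N = 1: A(1) = -9, and the closed form gives -9. They agree.
Suppose the result is true for N = k, so A(k) = (-3)^k(-k + 3) - 3.
Then A(k+1) = A(k) + ((-3)^k(4k - 9)) = ((-3)^k(-k + 3) - 3) + ((-3)^k(4k - 9)).
Simplifying, A(k+1) = 3(-3)^k·k - 6(-3)^k - 3 = (-3)^(k+1)(-(k+1) + 3) - 3,
which is the closed form with N = k+1.
By induction, the statement is established for all N ≥ 1.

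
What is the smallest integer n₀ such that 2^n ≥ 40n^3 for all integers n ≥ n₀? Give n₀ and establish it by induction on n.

n₀ = 18

At n = 17: 131072 < 196520, so the inequality fails and n₀ ≥ 18. We prove 2^n ≥ 40n^3 for all n ≥ 18.
For the base case n = 18: 2^n = 262144 and 40n^3 = 233280, so 262144 ≥ 233280.
Inductive step: suppose the statement holds for some j ≥ 18, so 2^j ≥ 40j^3.
Then 2^(j + 1) = 2·(2^j) ≥ 2·(40j^3).
Also, for j ≥ 18 we have 2·(40j^3) ≥ 40(j+1)^3, since 2 ≥ (1 + 1/j)^3 for all j ≥ 18.
Combining, 2^(j + 1) ≥ 40(j+1)^3.
Hence, by induction on n, the claim holds for every n ≥ 18.
Hence the smallest such n₀ is 18.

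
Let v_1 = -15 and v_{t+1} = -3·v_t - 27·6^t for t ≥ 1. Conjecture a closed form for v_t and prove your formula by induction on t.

Computing the first terms: v_1 = -15, v_2 = -117, v_3 = -621. This suggests v_t = -(-3)^t - 3·6^t.
Base step (t = 1): the formula gives -15 = -15 = v_1.
For the inductive step, assume it holds for an arbitrary j ≥ 1, so v_j = -(-3)^j - 3·6^j.
Then v_{j+1} = -3·v_j - 27·6^j = -3·(-(-3)^j - 3·6^j) - 27·6^j = -(-3)^(j + 1) - 3·6^(j + 1),
which is the claimed formula at t = j+1.
By the principle of mathematical induction, the result holds for all t ≥ 1.

v_t = -(-3)^t - 3·6^t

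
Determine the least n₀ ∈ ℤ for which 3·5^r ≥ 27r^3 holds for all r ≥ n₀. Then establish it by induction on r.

At r = 3: 375 < 729, so the inequality fails and n₀ ≥ 4. We prove 3·5^r ≥ 27r^3 for all r ≥ 4.
When r = 4: 3·5^r = 1875 and 27r^3 = 1728, so 1875 ≥ 1728.
Suppose the result is true for r = j, so 3·5^j ≥ 27j^3.
Then 3·5^(j + 1) = 5·(3·5^j) ≥ 5·(27j^3).
Also, for j ≥ 4 we have 5·(27j^3) ≥ 27(j+1)^3, since 5 ≥ (1 + 1/j)^3 for all j ≥ 4.
Combining, 3·5^(j + 1) ≥ 27(j+1)^3.
By induction, the statement is established for all r ≥ 4.
Hence the smallest such n₀ is 4.

n₀ = 4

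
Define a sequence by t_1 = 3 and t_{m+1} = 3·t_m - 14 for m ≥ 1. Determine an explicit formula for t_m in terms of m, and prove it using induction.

Computing the first terms: t_1 = 3, t_2 = -5, t_3 = -29. This suggests t_m = -4·3^(m - 1) + 7.
Base case (m = 1): the formula gives 3 = 3 = t_1.
Inductive step: assume the claim holds for m = j, so t_j = -4·3^(j - 1) + 7.
Then t_{j+1} = 3·t_j - 14 = 3·(-4·3^(j - 1) + 7) - 14 = -4·3^j + 7 = -4·3^((j+1) - 1) + 7,
which is the claimed formula at m = j+1.
This completes the induction.

t_m = -4·3^(m - 1) + 7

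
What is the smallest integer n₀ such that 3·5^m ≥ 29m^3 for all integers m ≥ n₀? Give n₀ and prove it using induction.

n₀ = 4

At m = 3: 375 < 783, so the inequality fails and n₀ ≥ 4. We prove 3·5^m ≥ 29m^3 for all m ≥ 4.
When m = 4: 3·5^m = 1875 and 29m^3 = 1856, so 1875 ≥ 1856.
For the inductive step, assume it holds for an arbitrary j ≥ 4, so 3·5^j ≥ 29j^3.
Then 3·5^(j + 1) = 5·(3·5^j) ≥ 5·(29j^3).
Also, for j ≥ 4 we have 5·(29j^3) ≥ 29(j+1)^3, since 5 ≥ (1 + 1/j)^3 for all j ≥ 4.
Combining, 3·5^(j + 1) ≥ 29(j+1)^3.
This completes the induction.
Hence the smallest such n₀ is 4.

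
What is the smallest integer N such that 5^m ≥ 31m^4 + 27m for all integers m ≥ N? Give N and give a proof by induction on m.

N = 7

At m = 6: 15625 < 40338, so the inequality fails and N ≥ 7. We prove 5^m ≥ 31m^4 + 27m for all m ≥ 7.
For the base case m = 7: 5^m = 78125 and 31m^4 + 27m = 74620, so 78125 ≥ 74620.
For the inductive step, assume it holds for an arbitrary j ≥ 7, so 5^j ≥ 31j^4 + 27j.
Then 5^(j + 1) = 5·(5^j) ≥ 5·(31j^4 + 27j).
Also, for j ≥ 7 we have 5·(31j^4 + 27j) ≥ 31(j+1)^4 + 27(j+1), since 5·(31j^4 + 27j) − (31(j+1)^4 + 27(j+1)) = 124j^4 - 124j^3 - 186j^2 - 16j - 58, which is nonnegative for all j ≥ 7.
Combining, 5^(j + 1) ≥ 31(j+1)^4 + 27(j+1).
By induction, the statement is established for all m ≥ 7.
Hence the smallest such N is 7.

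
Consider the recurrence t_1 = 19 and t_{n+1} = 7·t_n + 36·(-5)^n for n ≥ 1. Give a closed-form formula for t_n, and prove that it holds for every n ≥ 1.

t_n = -3(-5)^n + 4·7^(n - 1)

Computing the first terms: t_1 = 19, t_2 = -47, t_3 = 571. This suggests t_n = -3(-5)^n + 4·7^(n - 1).
For the base case n = 1: the formula gives 19 = 19 = t_1.
Inductive step: assume the claim holds for n = i, so t_i = -3(-5)^i + 4·7^(i - 1).
Then t_{i+1} = 7·t_i + 36·(-5)^i = 7·(-3(-5)^i + 4·7^(i - 1)) + 36·(-5)^i = -3(-5)^(i + 1) + 4·7^i = -3(-5)^(i+1) + 4·7^((i+1) - 1),
which is the claimed formula at n = i+1.
By the principle of mathematical induction, the result holds for all n ≥ 1.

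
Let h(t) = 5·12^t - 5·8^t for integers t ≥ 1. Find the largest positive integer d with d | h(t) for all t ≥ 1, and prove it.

Computing the first values: h(1) = 20 and h(2) = 400; gcd(20, 400) = 20, so d ≤ 20.
We prove 20 | 5·12^t - 5·8^t for all t ≥ 1 by induction on t.
Base step (t = 1): h(1) = 20 = 20·(1), so 20 | h(1).
Inductive step: suppose the statement holds for some i ≥ 1, i.e. 20 | h(i). Then
h(i+1) − 12·h(i) = (5·12^(i+1) - 5·8^(i+1)) − 12·(5·12^i - 5·8^i) = (-5)·8^i·(8 − 12) = (20)·8^i. Since 20 | h(i) by the inductive hypothesis, 20 | 12·h(i); and 20 | 20 since 20 = 20·1. Therefore 20 | h(i+1).
By the principle of mathematical induction, the result holds for all t ≥ 1.
Therefore the largest such d is 20.

d = 20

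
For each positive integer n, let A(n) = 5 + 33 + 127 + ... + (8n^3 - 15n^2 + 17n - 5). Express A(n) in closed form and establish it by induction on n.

We claim A(n) = n(2n^3 - n^2 + 3n + 1) for all n ≥ 1.
Base case (n = 1): A(1) = 5, and the closed form gives 5. They agree.
Inductive step: assume the claim holds for n = m, so A(m) = m(2m^3 - m^2 + 3m + 1).
Then A(m+1) = A(m) + (8m^3 + 9m^2 + 11m + 5) = (m(2m^3 - m^2 + 3m + 1)) + (8m^3 + 9m^2 + 11m + 5).
Simplifying, A(m+1) = (m + 1)(2m^3 + 5m^2 + 7m + 5) = (m+1)(2(m+1)^3 - (m+1)^2 + 3(m+1) + 1),
which is the closed form with n = m+1.
By induction, the statement is established for all n ≥ 1.

A(n) = n(2n^3 - n^2 + 3n + 1)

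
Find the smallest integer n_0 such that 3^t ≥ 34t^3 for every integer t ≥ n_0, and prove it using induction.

At t = 9: 19683 < 24786, so the inequality fails and n_0 ≥ 10. We prove 3^t ≥ 34t^3 for all t ≥ 10.
Base case (t = 10): 3^t = 59049 and 34t^3 = 34000, so 59049 ≥ 34000.
For the inductive step, assume it holds for an arbitrary k ≥ 10, so 3^k ≥ 34k^3.
Then 3^(k + 1) = 3·(3^k) ≥ 3·(34k^3).
Also, for k ≥ 10 we have 3·(34k^3) ≥ 34(k+1)^3, since 3 ≥ (1 + 1/k)^3 for all k ≥ 10.
Combining, 3^(k + 1) ≥ 34(k+1)^3.
Hence, by induction on t, the claim holds for every t ≥ 10.
Hence the smallest such n_0 is 10.

n_0 = 10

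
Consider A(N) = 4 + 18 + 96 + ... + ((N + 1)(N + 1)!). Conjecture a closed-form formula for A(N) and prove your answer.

A(N) = (N + 2)! - 2

We claim A(N) = (N + 2)! - 2 for all N ≥ 1.
For the base case N = 1: A(1) = 4, and the closed form gives 4. They agree.
For the inductive step, assume it holds for an arbitrary j ≥ 1, so A(j) = (j + 2)! - 2.
Then A(j+1) = A(j) + ((j + 2)(j + 2)!) = ((j + 2)! - 2) + ((j + 2)(j + 2)!).
Simplifying, A(j+1) = ((j+1) + 2)! - 2,
which is the closed form with N = j+1.
By induction, the statement is established for all N ≥ 1.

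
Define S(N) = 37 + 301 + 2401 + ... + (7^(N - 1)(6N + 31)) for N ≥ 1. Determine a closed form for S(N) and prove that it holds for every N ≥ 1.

We claim S(N) = 7^N(N + 5) - 5 for all N ≥ 1.
When N = 1: S(1) = 37, and the closed form gives 37. They agree.
Inductive step: assume the claim holds for N = i, so S(i) = 7^i(i + 5) - 5.
Then S(i+1) = S(i) + (7^i(6i + 37)) = (7^i(i + 5) - 5) + (7^i(6i + 37)).
Simplifying, S(i+1) = 7·7^i·i + 42·7^i - 5 = 7^(i+1)((i+1) + 5) - 5,
which is the closed form with N = i+1.
By induction, the statement is established for all N ≥ 1.

S(N) = 7^N(N + 5) - 5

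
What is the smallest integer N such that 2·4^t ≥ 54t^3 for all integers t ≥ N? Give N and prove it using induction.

At t = 6: 8192 < 11664, so the inequality fails and N ≥ 7. We prove 2·4^t ≥ 54t^3 for all t ≥ 7.
For the base case t = 7: 2·4^t = 32768 and 54t^3 = 18522, so 32768 ≥ 18522.
Inductive step: assume the claim holds for t = m, so 2·4^m ≥ 54m^3.
Then 2·4^(m + 1) = 4·(2·4^m) ≥ 4·(54m^3).
Also, for m ≥ 7 we have 4·(54m^3) ≥ 54(m+1)^3, since 4 ≥ (1 + 1/m)^3 for all m ≥ 7.
Combining, 2·4^(m + 1) ≥ 54(m+1)^3.
By induction, the statement is established for all t ≥ 7.
Hence the smallest such N is 7.

N = 7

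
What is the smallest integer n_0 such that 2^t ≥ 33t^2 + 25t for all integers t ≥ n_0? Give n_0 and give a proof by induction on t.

n_0 = 13

At t = 12: 4096 < 5052, so the inequality fails and n_0 ≥ 13. We prove 2^t ≥ 33t^2 + 25t for all t ≥ 13.
Base step (t = 13): 2^t = 8192 and 33t^2 + 25t = 5902, so 8192 ≥ 5902.
For the inductive step, assume it holds for an arbitrary i ≥ 13, so 2^i ≥ 33i^2 + 25i.
Then 2^(i + 1) = 2·(2^i) ≥ 2·(33i^2 + 25i).
Also, for i ≥ 13 we have 2·(33i^2 + 25i) ≥ 33(i+1)^2 + 25(i+1), since 2·(33i^2 + 25i) − (33(i+1)^2 + 25(i+1)) = 33i^2 - 41i - 58, which is nonnegative for all i ≥ 13.
Combining, 2^(i + 1) ≥ 33(i+1)^2 + 25(i+1).
By the principle of mathematical induction, the result holds for all t ≥ 13.
Hence the smallest such n_0 is 13.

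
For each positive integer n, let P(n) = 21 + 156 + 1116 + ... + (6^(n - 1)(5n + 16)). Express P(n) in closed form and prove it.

We claim P(n) = 6^n(n + 3) - 3 for all n ≥ 1.
When n = 1: P(1) = 21, and the closed form gives 21. They agree.
Suppose the result is true for n = r, so P(r) = 6^r(r + 3) - 3.
Then P(r+1) = P(r) + (6^r(5r + 21)) = (6^r(r + 3) - 3) + (6^r(5r + 21)).
Simplifying, P(r+1) = 6·6^r·r + 24·6^r - 3 = 6^(r+1)((r+1) + 3) - 3,
which is the closed form with n = r+1.
By the principle of mathematical induction, the result holds for all n ≥ 1.

P(n) = 6^n(n + 3) - 3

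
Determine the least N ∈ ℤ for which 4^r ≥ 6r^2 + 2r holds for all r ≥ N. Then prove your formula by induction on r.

At r = 2: 16 < 28, so the inequality fails and N ≥ 3. We prove 4^r ≥ 6r^2 + 2r for all r ≥ 3.
When r = 3: 4^r = 64 and 6r^2 + 2r = 60, so 64 ≥ 60.
Inductive step: suppose the statement holds for some p ≥ 3, so 4^p ≥ 6p^2 + 2p.
Then 4^(p + 1) = 4·(4^p) ≥ 4·(6p^2 + 2p).
Also, for p ≥ 3 we have 4·(6p^2 + 2p) ≥ 6(p+1)^2 + 2(p+1), since 4·(6p^2 + 2p) − (6(p+1)^2 + 2(p+1)) = 18p^2 - 6p - 8, which is nonnegative for all p ≥ 3.
Combining, 4^(p + 1) ≥ 6(p+1)^2 + 2(p+1).
By the principle of mathematical induction, the result holds for all r ≥ 3.
Hence the smallest such N is 3.

N = 3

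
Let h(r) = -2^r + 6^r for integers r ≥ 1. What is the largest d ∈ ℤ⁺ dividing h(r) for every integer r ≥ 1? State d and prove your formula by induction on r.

d = 4

Computing the first values: h(1) = 4 and h(2) = 32; gcd(4, 32) = 4, so d ≤ 4.
We prove 4 | -2^r + 6^r for all r ≥ 1 by induction on r.
Base step (r = 1): h(1) = 4 = 4·(1), so 4 | h(1).
Inductive step: assume the claim holds for r = j, i.e. 4 | h(j). Then
6^{j+1} − 2^{j+1} = 6·6^j − 2·2^j = 6·(6^j − 2^j) + (4)·2^j. The first term is divisible by 4 by the inductive hypothesis, and the second term (4)·2^j is divisible by 4 since 4 | 4. Hence 4 | h(j+1).
Hence, by induction on r, the claim holds for every r ≥ 1.
Therefore the largest such d is 4.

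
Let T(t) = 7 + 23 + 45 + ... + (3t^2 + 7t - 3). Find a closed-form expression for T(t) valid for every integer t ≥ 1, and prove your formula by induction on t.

We claim T(t) = t(t^2 + 5t + 1) for all t ≥ 1.
Base step (t = 1): T(1) = 7, and the closed form gives 7. They agree.
For the inductive step, assume it holds for an arbitrary k ≥ 1, so T(k) = k(k^2 + 5k + 1).
Then T(k+1) = T(k) + (3k^2 + 13k + 7) = (k(k^2 + 5k + 1)) + (3k^2 + 13k + 7).
Simplifying, T(k+1) = (k + 1)(k^2 + 7k + 7) = (k+1)((k+1)^2 + 5(k+1) + 1),
which is the closed form with t = k+1.
This completes the induction.

T(t) = t(t^2 + 5t + 1)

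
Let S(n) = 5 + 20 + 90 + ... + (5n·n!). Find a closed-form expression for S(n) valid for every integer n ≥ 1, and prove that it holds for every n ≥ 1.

We claim S(n) = (5n + 5)n! - 5 for all n ≥ 1.
When n = 1: S(1) = 5, and the closed form gives 5. They agree.
Suppose the result is true for n = j, so S(j) = (5j + 5)j! - 5.
Then S(j+1) = S(j) + (5(j + 1)(j + 1)!) = ((5j + 5)j! - 5) + (5(j + 1)(j + 1)!).
Simplifying, S(j+1) = (5(j+1) + 5)(j+1)! - 5,
which is the closed form with n = j+1.
This completes the induction.

S(n) = (5n + 5)n! - 5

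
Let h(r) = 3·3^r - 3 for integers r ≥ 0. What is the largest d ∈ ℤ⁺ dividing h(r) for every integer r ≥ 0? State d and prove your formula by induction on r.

Computing the first values: h(0) = 0 and h(1) = 6; gcd(0, 6) = 6, so d ≤ 6.
We prove 6 | 3·3^r - 3 for all r ≥ 0 by induction on r.
Base case (r = 0): h(0) = 0 = 6·(0), so 6 | h(0).
For the inductive step, assume it holds for an arbitrary p ≥ 0, i.e. 6 | h(p). Then
h(p+1) = 3·3^(p+1) - 3 = 3·(3·3^p - 3) + 6 = 3·h(p) + 6. The first term is divisible by 6 by the inductive hypothesis, and 6 is divisible by 6. Hence 6 | h(p+1).
By induction, the statement is established for all r ≥ 0.
Therefore the largest such d is 6.

d = 6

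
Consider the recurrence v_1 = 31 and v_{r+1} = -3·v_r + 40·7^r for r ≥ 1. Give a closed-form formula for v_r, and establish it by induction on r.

v_r = -(-3)^r + 4·7^r

Computing the first terms: v_1 = 31, v_2 = 187, v_3 = 1399. This suggests v_r = -(-3)^r + 4·7^r.
Base case (r = 1): the formula gives 31 = 31 = v_1.
Inductive step: suppose the statement holds for some k ≥ 1, so v_k = -(-3)^k + 4·7^k.
Then v_{k+1} = -3·v_k + 40·7^k = -3·(-(-3)^k + 4·7^k) + 40·7^k = -(-3)^(k + 1) + 4·7^(k + 1),
which is the claimed formula at r = k+1.
By the principle of mathematical induction, the result holds for all r ≥ 1.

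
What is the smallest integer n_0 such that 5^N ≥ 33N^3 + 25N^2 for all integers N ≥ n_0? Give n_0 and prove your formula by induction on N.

n_0 = 6

At N = 5: 3125 < 4750, so the inequality fails and n_0 ≥ 6. We prove 5^N ≥ 33N^3 + 25N^2 for all N ≥ 6.
Base step (N = 6): 5^N = 15625 and 33N^3 + 25N^2 = 8028, so 15625 ≥ 8028.
Inductive step: suppose the statement holds for some i ≥ 6, so 5^i ≥ 33i^3 + 25i^2.
Then 5^(i + 1) = 5·(5^i) ≥ 5·(33i^3 + 25i^2).
Also, for i ≥ 6 we have 5·(33i^3 + 25i^2) ≥ 33(i+1)^3 + 25(i+1)^2, since 5·(33i^3 + 25i^2) − (33(i+1)^3 + 25(i+1)^2) = 132i^3 + i^2 - 149i - 58, which is nonnegative for all i ≥ 6.
Combining, 5^(i + 1) ≥ 33(i+1)^3 + 25(i+1)^2.
By induction, the statement is established for all N ≥ 6.
Hence the smallest such n_0 is 6.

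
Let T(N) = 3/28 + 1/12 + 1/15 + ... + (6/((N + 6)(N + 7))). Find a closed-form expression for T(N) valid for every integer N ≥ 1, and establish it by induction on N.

T(N) = 6N/(7(N + 7))

We claim T(N) = 6N/(7(N + 7)) for all N ≥ 1.
For the base case N = 1: T(1) = 3/28, and the closed form gives 3/28. They agree.
Inductive step: suppose the statement holds for some p ≥ 1, so T(p) = 6p/(7(p + 7)).
Then T(p+1) = T(p) + (6/((p + 7)(p + 8))) = (6p/(7(p + 7))) + (6/((p + 7)(p + 8))).
Simplifying, T(p+1) = 6(p + 1)/(7(p + 8)) = 6(p+1)/(7((p+1) + 7)),
which is the closed form with N = p+1.
This completes the induction.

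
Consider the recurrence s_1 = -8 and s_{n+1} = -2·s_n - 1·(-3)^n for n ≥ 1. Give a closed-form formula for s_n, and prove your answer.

Computing the first terms: s_1 = -8, s_2 = 19, s_3 = -47. This suggests s_n = -5(-2)^(n - 1) + (-3)^n.
When n = 1: the formula gives -8 = -8 = s_1.
For the inductive step, assume it holds for an arbitrary r ≥ 1, so s_r = -5(-2)^(r - 1) + (-3)^r.
Then s_{r+1} = -2·s_r - 1·(-3)^r = -2·(-5(-2)^(r - 1) + (-3)^r) - 1·(-3)^r = -5(-2)^r + (-3)^(r + 1) = -5(-2)^((r+1) - 1) + (-3)^(r+1),
which is the claimed formula at n = r+1.
Hence, by induction on n, the claim holds for every n ≥ 1.

s_n = -5(-2)^(n - 1) + (-3)^n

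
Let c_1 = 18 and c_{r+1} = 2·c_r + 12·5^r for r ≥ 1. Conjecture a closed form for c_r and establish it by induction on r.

c_r = -2^r + 4·5^r

Computing the first terms: c_1 = 18, c_2 = 96, c_3 = 492. This suggests c_r = -2^r + 4·5^r.
For the base case r = 1: the formula gives 18 = 18 = c_1.
Inductive step: assume the claim holds for r = p, so c_p = -2^p + 4·5^p.
Then c_{p+1} = 2·c_p + 12·5^p = 2·(-2^p + 4·5^p) + 12·5^p = -2^(p + 1) + 4·5^(p + 1),
which is the claimed formula at r = p+1.
This completes the induction.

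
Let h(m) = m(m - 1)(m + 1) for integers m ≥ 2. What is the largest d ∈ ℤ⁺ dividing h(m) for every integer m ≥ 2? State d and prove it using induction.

d = 6

Computing the first values: h(2) = 6 and h(3) = 24; gcd(6, 24) = 6, so d ≤ 6.
We prove 6 | m(m - 1)(m + 1) for all m ≥ 2 by induction on m.
Base step (m = 2): h(2) = 6 = 6·(1), so 6 | h(2).
Inductive step: assume the claim holds for m = r, i.e. 6 | h(r). Then
h(r+1) − h(r) = r·(r+1)·(r+2) − (r-1)·r·(r+1) = r·(r+1)·[(r+2) − (r-1)] = 3·r·(r+1). The product of 2 consecutive integers is divisible by (2)! = 2, so h(r+1) − h(r) is divisible by 3·2 = 6. By the inductive hypothesis 6 | h(r), hence 6 | h(r+1).
Hence, by induction on m, the claim holds for every m ≥ 2.
Therefore the largest such d is 6.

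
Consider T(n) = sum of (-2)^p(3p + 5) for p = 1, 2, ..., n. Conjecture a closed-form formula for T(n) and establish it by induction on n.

T(n) = 2(-2)^n(n + 2) - 4

We claim T(n) = 2(-2)^n(n + 2) - 4 for all n ≥ 1.
When n = 1: T(1) = -16, and the closed form gives -16. They agree.
Inductive step: suppose the statement holds for some p ≥ 1, so T(p) = 2(-2)^p(p + 2) - 4.
Then T(p+1) = T(p) + ((-2)^(p + 1)(3p + 8)) = (2(-2)^p(p + 2) - 4) + ((-2)^(p + 1)(3p + 8)).
Simplifying, T(p+1) = -4(-2)^p·p - 12(-2)^p - 4 = 2(-2)^(p+1)((p+1) + 2) - 4,
which is the closed form with n = p+1.
This completes the induction.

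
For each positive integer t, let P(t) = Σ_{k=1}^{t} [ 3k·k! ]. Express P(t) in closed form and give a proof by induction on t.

P(t) = 3(t + 1)! - 3

We claim P(t) = 3(t + 1)! - 3 for all t ≥ 1.
Base step (t = 1): P(1) = 3, and the closed form gives 3. They agree.
Suppose the result is true for t = k, so P(k) = 3(k + 1)! - 3.
Then P(k+1) = P(k) + (3(k + 1)(k + 1)!) = (3(k + 1)! - 3) + (3(k + 1)(k + 1)!).
Simplifying, P(k+1) = 3((k+1) + 1)! - 3,
which is the closed form with t = k+1.
Hence, by induction on t, the claim holds for every t ≥ 1.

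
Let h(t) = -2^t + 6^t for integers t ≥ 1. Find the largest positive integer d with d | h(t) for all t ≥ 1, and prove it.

d = 4

Computing the first values: h(1) = 4 and h(2) = 32; gcd(4, 32) = 4, so d ≤ 4.
We prove 4 | -2^t + 6^t for all t ≥ 1 by induction on t.
Base step (t = 1): h(1) = 4 = 4·(1), so 4 | h(1).
Suppose the result is true for t = i, i.e. 4 | h(i). Then
6^{i+1} − 2^{i+1} = 6·6^i − 2·2^i = 6·(6^i − 2^i) + (4)·2^i. The first term is divisible by 4 by the inductive hypothesis, and the second term (4)·2^i is divisible by 4 since 4 | 4. Hence 4 | h(i+1).
By induction, the statement is established for all t ≥ 1.
Therefore the largest such d is 4.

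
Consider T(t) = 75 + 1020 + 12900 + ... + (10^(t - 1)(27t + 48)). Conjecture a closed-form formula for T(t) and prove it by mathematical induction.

T(t) = 10^t(3t + 5) - 5

We claim T(t) = 10^t(3t + 5) - 5 for all t ≥ 1.
For the base case t = 1: T(1) = 75, and the closed form gives 75. They agree.
Suppose the result is true for t = m, so T(m) = 10^m(3m + 5) - 5.
Then T(m+1) = T(m) + (10^m(27m + 75)) = (10^m(3m + 5) - 5) + (10^m(27m + 75)).
Simplifying, T(m+1) = 30·10^m·m + 80·10^m - 5 = 10^(m+1)(3(m+1) + 5) - 5,
which is the closed form with t = m+1.
Hence, by induction on t, the claim holds for every t ≥ 1.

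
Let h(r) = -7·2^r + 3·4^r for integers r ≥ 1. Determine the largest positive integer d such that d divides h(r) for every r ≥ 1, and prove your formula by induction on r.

d = 2

Computing the first values: h(1) = -2 and h(2) = 20; gcd(-2, 20) = 2, so d ≤ 2.
We prove 2 | -7·2^r + 3·4^r for all r ≥ 1 by induction on r.
For the base case r = 1: h(1) = -2 = 2·(-1), so 2 | h(1).
Inductive step: assume the claim holds for r = j, i.e. 2 | h(j). Then
h(j+1) − 4·h(j) = (-7·2^(j+1) + 3·4^(j+1)) − 4·(-7·2^j + 3·4^j) = (-7)·2^j·(2 − 4) = (14)·2^j. Since 2 | h(j) by the inductive hypothesis, 2 | 4·h(j); and 2 | 14 since 14 = 2·7. Therefore 2 | h(j+1).
By the principle of mathematical induction, the result holds for all r ≥ 1.
Therefore the largest such d is 2.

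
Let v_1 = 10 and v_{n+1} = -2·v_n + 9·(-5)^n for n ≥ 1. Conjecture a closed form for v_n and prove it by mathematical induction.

v_n = -5(-2)^(n - 1) - 3(-5)^n

Computing the first terms: v_1 = 10, v_2 = -65, v_3 = 355. This suggests v_n = -5(-2)^(n - 1) - 3(-5)^n.
Base step (n = 1): the formula gives 10 = 10 = v_1.
Inductive step: assume the claim holds for n = r, so v_r = -5(-2)^(r - 1) - 3(-5)^r.
Then v_{r+1} = -2·v_r + 9·(-5)^r = -2·(-5(-2)^(r - 1) - 3(-5)^r) + 9·(-5)^r = -5(-2)^r - 3(-5)^(r + 1) = -5(-2)^((r+1) - 1) - 3(-5)^(r+1),
which is the claimed formula at n = r+1.
Hence, by induction on n, the claim holds for every n ≥ 1.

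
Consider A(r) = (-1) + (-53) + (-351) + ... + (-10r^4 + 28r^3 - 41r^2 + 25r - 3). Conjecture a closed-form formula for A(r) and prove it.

We claim A(r) = -r(2r^4 - 2r^3 + 3r^2 + r - 3) for all r ≥ 1.
Base case (r = 1): A(1) = -1, and the closed form gives -1. They agree.
Inductive step: assume the claim holds for r = m, so A(m) = m(-2m^4 + 2m^3 - 3m^2 - m + 3).
Then A(m+1) = A(m) + (-10m^4 - 12m^3 - 17m^2 - 13m - 1) = (m(-2m^4 + 2m^3 - 3m^2 - m + 3)) + (-10m^4 - 12m^3 - 17m^2 - 13m - 1).
Simplifying, A(m+1) = -(m + 1)(2m^4 + 6m^3 + 9m^2 + 9m + 1) = -(m+1)(2(m+1)^4 - 2(m+1)^3 + 3(m+1)^2 + (m+1) - 3),
which is the closed form with r = m+1.
Hence, by induction on r, the claim holds for every r ≥ 1.

A(r) = -r(2r^4 - 2r^3 + 3r^2 + r - 3)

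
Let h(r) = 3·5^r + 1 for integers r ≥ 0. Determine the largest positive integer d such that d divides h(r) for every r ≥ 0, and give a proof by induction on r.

Computing the first values: h(0) = 4 and h(1) = 16; gcd(4, 16) = 4, so d ≤ 4.
We prove 4 | 3·5^r + 1 for all r ≥ 0 by induction on r.
For the base case r = 0: h(0) = 4 = 4·(1), so 4 | h(0).
Inductive step: assume the claim holds for r = i, i.e. 4 | h(i). Then
h(i+1) = 3·5^(i+1) + 1 = 5·(3·5^i + 1) - 4 = 5·h(i) - 4. The first term is divisible by 4 by the inductive hypothesis, and -4 is divisible by 4. Hence 4 | h(i+1).
By the principle of mathematical induction, the result holds for all r ≥ 0.
Therefore the largest such d is 4.

d = 4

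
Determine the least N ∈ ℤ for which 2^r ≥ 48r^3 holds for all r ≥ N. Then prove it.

At r = 18: 262144 < 279936, so the inequality fails and N ≥ 19. We prove 2^r ≥ 48r^3 for all r ≥ 19.
For the base case r = 19: 2^r = 524288 and 48r^3 = 329232, so 524288 ≥ 329232.
Inductive step: assume the claim holds for r = m, so 2^m ≥ 48m^3.
Then 2^(m + 1) = 2·(2^m) ≥ 2·(48m^3).
Also, for m ≥ 19 we have 2·(48m^3) ≥ 48(m+1)^3, since 2 ≥ (1 + 1/m)^3 for all m ≥ 19.
Combining, 2^(m + 1) ≥ 48(m+1)^3.
By the principle of mathematical induction, the result holds for all r ≥ 19.
Hence the smallest such N is 19.

N = 19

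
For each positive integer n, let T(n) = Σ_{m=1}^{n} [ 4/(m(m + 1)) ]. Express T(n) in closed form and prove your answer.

We claim T(n) = 4n/(n + 1) for all n ≥ 1.
Base case (n = 1): T(1) = 2, and the closed form gives 2. They agree.
For the inductive step, assume it holds for an arbitrary m ≥ 1, so T(m) = 4m/(m + 1).
Then T(m+1) = T(m) + (4/((m + 1)(m + 2))) = (4m/(m + 1)) + (4/((m + 1)(m + 2))).
Simplifying, T(m+1) = 4(m + 1)/(m + 2) = 4(m+1)/((m+1) + 1),
which is the closed form with n = m+1.
This completes the induction.

T(n) = 4n/(n + 1)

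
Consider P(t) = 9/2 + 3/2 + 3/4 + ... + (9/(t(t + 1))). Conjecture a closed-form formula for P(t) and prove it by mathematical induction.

We claim P(t) = 9t/(t + 1) for all t ≥ 1.
When t = 1: P(1) = 9/2, and the closed form gives 9/2. They agree.
Suppose the result is true for t = p, so P(p) = 9p/(p + 1).
Then P(p+1) = P(p) + (9/((p + 1)(p + 2))) = (9p/(p + 1)) + (9/((p + 1)(p + 2))).
Simplifying, P(p+1) = 9(p + 1)/(p + 2) = 9(p+1)/((p+1) + 1),
which is the closed form with t = p+1.
Hence, by induction on t, the claim holds for every t ≥ 1.

P(t) = 9t/(t + 1)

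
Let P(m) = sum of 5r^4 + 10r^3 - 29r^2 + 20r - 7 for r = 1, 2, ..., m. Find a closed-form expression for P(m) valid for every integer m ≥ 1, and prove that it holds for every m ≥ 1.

P(m) = m(m^4 + 5m^3 - 3m^2 - 2m - 2)

We claim P(m) = m(m^4 + 5m^3 - 3m^2 - 2m - 2) for all m ≥ 1.
Base case (m = 1): P(1) = -1, and the closed form gives -1. They agree.
Inductive step: suppose the statement holds for some r ≥ 1, so P(r) = r(r^4 + 5r^3 - 3r^2 - 2r - 2).
Then P(r+1) = P(r) + (5r^4 + 30r^3 + 31r^2 + 12r - 1) = (r(r^4 + 5r^3 - 3r^2 - 2r - 2)) + (5r^4 + 30r^3 + 31r^2 + 12r - 1).
Simplifying, P(r+1) = (r + 1)(r^4 + 9r^3 + 18r^2 + 11r - 1) = (r+1)((r+1)^4 + 5(r+1)^3 - 3(r+1)^2 - 2(r+1) - 2),
which is the closed form with m = r+1.
By the principle of mathematical induction, the result holds for all m ≥ 1.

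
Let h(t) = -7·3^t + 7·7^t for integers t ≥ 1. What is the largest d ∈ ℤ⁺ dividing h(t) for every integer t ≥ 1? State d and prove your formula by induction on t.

Computing the first values: h(1) = 28 and h(2) = 280; gcd(28, 280) = 28, so d ≤ 28.
We prove 28 | -7·3^t + 7·7^t for all t ≥ 1 by induction on t.
For the base case t = 1: h(1) = 28 = 28·(1), so 28 | h(1).
Inductive step: assume the claim holds for t = i, i.e. 28 | h(i). Then
h(i+1) − 7·h(i) = (-7·3^(i+1) + 7·7^(i+1)) − 7·(-7·3^i + 7·7^i) = (-7)·3^i·(3 − 7) = (28)·3^i. Since 28 | h(i) by the inductive hypothesis, 28 | 7·h(i); and 28 | 28 since 28 = 28·1. Therefore 28 | h(i+1).
By the principle of mathematical induction, the result holds for all t ≥ 1.
Therefore the largest such d is 28.

d = 28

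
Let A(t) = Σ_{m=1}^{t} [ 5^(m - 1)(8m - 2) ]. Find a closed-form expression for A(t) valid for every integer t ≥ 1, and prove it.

We claim A(t) = 5^t(2t - 1) + 1 for all t ≥ 1.
Base case (t = 1): A(1) = 6, and the closed form gives 6. They agree.
Suppose the result is true for t = m, so A(m) = 5^m(2m - 1) + 1.
Then A(m+1) = A(m) + (5^m(8m + 6)) = (5^m(2m - 1) + 1) + (5^m(8m + 6)).
Simplifying, A(m+1) = 10·5^m·m + 5·5^m + 1 = 5^(m+1)(2(m+1) - 1) + 1,
which is the closed form with t = m+1.
By induction, the statement is established for all t ≥ 1.

A(t) = 5^t(2t - 1) + 1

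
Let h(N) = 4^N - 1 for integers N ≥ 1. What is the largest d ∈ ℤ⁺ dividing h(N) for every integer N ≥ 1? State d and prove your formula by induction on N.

Computing the first values: h(1) = 3 and h(2) = 15; gcd(3, 15) = 3, so d ≤ 3.
We prove 3 | 4^N - 1 for all N ≥ 1 by induction on N.
For the base case N = 1: h(1) = 3 = 3·(1), so 3 | h(1).
Suppose the result is true for N = m, i.e. 3 | h(m). Then
4^{m+1} − 1^{m+1} = 4·4^m − 1·1^m = 4·(4^m − 1^m) + (3)·1^m. The first term is divisible by 3 by the inductive hypothesis, and the second term (3)·1^m is divisible by 3 since 3 | 3. Hence 3 | h(m+1).
By the principle of mathematical induction, the result holds for all N ≥ 1.
Therefore the largest such d is 3.

d = 3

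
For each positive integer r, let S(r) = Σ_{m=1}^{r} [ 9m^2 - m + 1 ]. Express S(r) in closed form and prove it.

We claim S(r) = r(3r^2 + 4r + 2) for all r ≥ 1.
When r = 1: S(1) = 9, and the closed form gives 9. They agree.
Inductive step: suppose the statement holds for some m ≥ 1, so S(m) = m(3m^2 + 4m + 2).
Then S(m+1) = S(m) + (-m + 9(m + 1)^2) = (m(3m^2 + 4m + 2)) + (-m + 9(m + 1)^2).
Simplifying, S(m+1) = (m + 1)(3m^2 + 10m + 9) = (m+1)(3(m+1)^2 + 4(m+1) + 2),
which is the closed form with r = m+1.
By the principle of mathematical induction, the result holds for all r ≥ 1.

S(r) = r(3r^2 + 4r + 2)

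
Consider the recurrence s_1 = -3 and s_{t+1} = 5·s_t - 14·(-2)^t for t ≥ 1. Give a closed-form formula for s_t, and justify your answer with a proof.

s_t = -(-2)^(t + 1) + 5^(t - 1)

Computing the first terms: s_1 = -3, s_2 = 13, s_3 = 9. This suggests s_t = -(-2)^(t + 1) + 5^(t - 1).
For the base case t = 1: the formula gives -3 = -3 = s_1.
Suppose the result is true for t = m, so s_m = -(-2)^(m + 1) + 5^(m - 1).
Then s_{m+1} = 5·s_m - 14·(-2)^m = 5·(-(-2)^(m + 1) + 5^(m - 1)) - 14·(-2)^m = -(-2)^(m + 2) + 5^m = -(-2)^((m+1) + 1) + 5^((m+1) - 1),
which is the claimed formula at t = m+1.
By the principle of mathematical induction, the result holds for all t ≥ 1.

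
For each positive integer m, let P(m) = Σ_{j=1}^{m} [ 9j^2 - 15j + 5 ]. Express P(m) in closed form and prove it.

P(m) = m(3m^2 - 3m - 1)

We claim P(m) = m(3m^2 - 3m - 1) for all m ≥ 1.
Base step (m = 1): P(1) = -1, and the closed form gives -1. They agree.
Suppose the result is true for m = j, so P(j) = j(3j^2 - 3j - 1).
Then P(j+1) = P(j) + (9j^2 + 3j - 1) = (j(3j^2 - 3j - 1)) + (9j^2 + 3j - 1).
Simplifying, P(j+1) = (j + 1)(3j^2 + 3j - 1) = (j+1)(3(j+1)^2 - 3(j+1) - 1),
which is the closed form with m = j+1.
Hence, by induction on m, the claim holds for every m ≥ 1.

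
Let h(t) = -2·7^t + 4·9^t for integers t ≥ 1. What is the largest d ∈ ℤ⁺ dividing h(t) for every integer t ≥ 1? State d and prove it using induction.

Computing the first values: h(1) = 22 and h(2) = 226; gcd(22, 226) = 2, so d ≤ 2.
We prove 2 | -2·7^t + 4·9^t for all t ≥ 1 by induction on t.
When t = 1: h(1) = 22 = 2·(11), so 2 | h(1).
Suppose the result is true for t = m, i.e. 2 | h(m). Then
h(m+1) − 9·h(m) = (-2·7^(m+1) + 4·9^(m+1)) − 9·(-2·7^m + 4·9^m) = (-2)·7^m·(7 − 9) = (4)·7^m. Since 2 | h(m) by the inductive hypothesis, 2 | 9·h(m); and 2 | 4 since 4 = 2·2. Therefore 2 | h(m+1).
By the principle of mathematical induction, the result holds for all t ≥ 1.
Therefore the largest such d is 2.

d = 2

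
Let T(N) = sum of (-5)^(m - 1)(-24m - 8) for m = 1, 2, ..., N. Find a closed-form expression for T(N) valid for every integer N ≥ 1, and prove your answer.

T(N) = 2(-5)^N(2N + 1) - 2

We claim T(N) = 2(-5)^N(2N + 1) - 2 for all N ≥ 1.
For the base case N = 1: T(1) = -32, and the closed form gives -32. They agree.
Inductive step: suppose the statement holds for some m ≥ 1, so T(m) = 2(-5)^m(2m + 1) - 2.
Then T(m+1) = T(m) + ((-5)^m(-24m - 32)) = (2(-5)^m(2m + 1) - 2) + ((-5)^m(-24m - 32)).
Simplifying, T(m+1) = -20(-5)^m·m - 30(-5)^m - 2 = 2(-5)^(m+1)(2(m+1) + 1) - 2,
which is the closed form with N = m+1.
Hence, by induction on N, the claim holds for every N ≥ 1.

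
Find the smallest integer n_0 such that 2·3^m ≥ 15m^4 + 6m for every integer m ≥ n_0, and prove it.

At m = 10: 118098 < 150060, so the inequality fails and n_0 ≥ 11. We prove 2·3^m ≥ 15m^4 + 6m for all m ≥ 11.
Base case (m = 11): 2·3^m = 354294 and 15m^4 + 6m = 219681, so 354294 ≥ 219681.
For the inductive step, assume it holds for an arbitrary k ≥ 11, so 2·3^k ≥ 15k^4 + 6k.
Then 2·3^(k + 1) = 3·(2·3^k) ≥ 3·(15k^4 + 6k).
Also, for k ≥ 11 we have 3·(15k^4 + 6k) ≥ 15(k+1)^4 + 6(k+1), since 3·(15k^4 + 6k) − (15(k+1)^4 + 6(k+1)) = 30k^4 - 60k^3 - 90k^2 - 48k - 21, which is nonnegative for all k ≥ 11.
Combining, 2·3^(k + 1) ≥ 15(k+1)^4 + 6(k+1).
This completes the induction.
Hence the smallest such n_0 is 11.

n_0 = 11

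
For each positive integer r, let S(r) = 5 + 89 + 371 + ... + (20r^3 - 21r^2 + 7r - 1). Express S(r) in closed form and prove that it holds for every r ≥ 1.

We claim S(r) = r(5r^3 + 3r^2 - 2r - 1) for all r ≥ 1.
For the base case r = 1: S(1) = 5, and the closed form gives 5. They agree.
Inductive step: assume the claim holds for r = i, so S(i) = i(5i^3 + 3i^2 - 2i - 1).
Then S(i+1) = S(i) + (20i^3 + 39i^2 + 25i + 5) = (i(5i^3 + 3i^2 - 2i - 1)) + (20i^3 + 39i^2 + 25i + 5).
Simplifying, S(i+1) = (i + 1)(5i^3 + 18i^2 + 19i + 5) = (i+1)(5(i+1)^3 + 3(i+1)^2 - 2(i+1) - 1),
which is the closed form with r = i+1.
This completes the induction.

S(r) = r(5r^3 + 3r^2 - 2r - 1)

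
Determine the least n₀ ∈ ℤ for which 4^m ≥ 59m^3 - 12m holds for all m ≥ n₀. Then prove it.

At m = 7: 16384 < 20153, so the inequality fails and n₀ ≥ 8. We prove 4^m ≥ 59m^3 - 12m for all m ≥ 8.
When m = 8: 4^m = 65536 and 59m^3 - 12m = 30112, so 65536 ≥ 30112.
Inductive step: assume the claim holds for m = p, so 4^p ≥ 59p^3 - 12p.
Then 4^(p + 1) = 4·(4^p) ≥ 4·(59p^3 - 12p).
Also, for p ≥ 8 we have 4·(59p^3 - 12p) ≥ 59(p+1)^3 - 12(p+1), since 4·(59p^3 - 12p) − (59(p+1)^3 - 12(p+1)) = 177p^3 - 177p^2 - 213p - 47, which is nonnegative for all p ≥ 8.
Combining, 4^(p + 1) ≥ 59(p+1)^3 - 12(p+1).
This completes the induction.
Hence the smallest such n₀ is 8.

n₀ = 8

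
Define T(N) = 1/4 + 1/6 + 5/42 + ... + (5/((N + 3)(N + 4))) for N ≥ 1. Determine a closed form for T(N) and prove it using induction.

We claim T(N) = 5N/(4(N + 4)) for all N ≥ 1.
Base step (N = 1): T(1) = 1/4, and the closed form gives 1/4. They agree.
Suppose the result is true for N = m, so T(m) = 5m/(4(m + 4)).
Then T(m+1) = T(m) + (5/((m + 4)(m + 5))) = (5m/(4(m + 4))) + (5/((m + 4)(m + 5))).
Simplifying, T(m+1) = 5(m + 1)/(4(m + 5)) = 5(m+1)/(4((m+1) + 4)),
which is the closed form with N = m+1.
By induction, the statement is established for all N ≥ 1.

T(N) = 5N/(4(N + 4))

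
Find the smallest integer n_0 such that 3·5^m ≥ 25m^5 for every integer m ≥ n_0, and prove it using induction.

n_0 = 8

At m = 7: 234375 < 420175, so the inequality fails and n_0 ≥ 8. We prove 3·5^m ≥ 25m^5 for all m ≥ 8.
Base case (m = 8): 3·5^m = 1171875 and 25m^5 = 819200, so 1171875 ≥ 819200.
For the inductive step, assume it holds for an arbitrary k ≥ 8, so 3·5^k ≥ 25k^5.
Then 3·5^(k + 1) = 5·(3·5^k) ≥ 5·(25k^5).
Also, for k ≥ 8 we have 5·(25k^5) ≥ 25(k+1)^5, since 5 ≥ (1 + 1/k)^5 for all k ≥ 8.
Combining, 3·5^(k + 1) ≥ 25(k+1)^5.
By the principle of mathematical induction, the result holds for all m ≥ 8.
Hence the smallest such n_0 is 8.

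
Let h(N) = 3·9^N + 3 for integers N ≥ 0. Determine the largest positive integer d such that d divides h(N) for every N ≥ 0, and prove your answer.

Computing the first values: h(0) = 6 and h(1) = 30; gcd(6, 30) = 6, so d ≤ 6.
We prove 6 | 3·9^N + 3 for all N ≥ 0 by induction on N.
When N = 0: h(0) = 6 = 6·(1), so 6 | h(0).
Inductive step: suppose the statement holds for some i ≥ 0, i.e. 6 | h(i). Then
h(i+1) = 3·9^(i+1) + 3 = 9·(3·9^i + 3) - 24 = 9·h(i) - 24. The first term is divisible by 6 by the inductive hypothesis, and -24 is divisible by 6. Hence 6 | h(i+1).
By induction, the statement is established for all N ≥ 0.
Therefore the largest such d is 6.

d = 6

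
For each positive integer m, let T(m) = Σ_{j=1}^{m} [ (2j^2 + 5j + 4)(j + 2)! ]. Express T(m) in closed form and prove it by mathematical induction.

T(m) = (2m + 1)(m + 3)! - 6

We claim T(m) = (2m + 1)(m + 3)! - 6 for all m ≥ 1.
Base step (m = 1): T(1) = 66, and the closed form gives 66. They agree.
Suppose the result is true for m = j, so T(j) = (2j + 1)(j + 3)! - 6.
Then T(j+1) = T(j) + ((2j^2 + 9j + 11)(j + 3)!) = ((2j + 1)(j + 3)! - 6) + ((2j^2 + 9j + 11)(j + 3)!).
Simplifying, T(j+1) = (2(j+1) + 1)((j+1) + 3)! - 6,
which is the closed form with m = j+1.
Hence, by induction on m, the claim holds for every m ≥ 1.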